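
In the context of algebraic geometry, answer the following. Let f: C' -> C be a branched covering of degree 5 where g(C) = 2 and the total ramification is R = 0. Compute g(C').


Riemann-Hurwitz formula: 2g' - 2 = d(2g - 2) + R
Given: d = 5, g = 2, R = 0
2g' - 2 = 5*(2*2 - 2) + 0
2g' - 2 = 5*2 + 0
2g' - 2 = 10 + 0 = 10
2g' = 12
g' = 6

6


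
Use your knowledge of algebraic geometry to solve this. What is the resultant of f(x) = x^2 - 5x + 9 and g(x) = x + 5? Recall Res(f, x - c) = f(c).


For Res(f, x - c), we evaluate f at x = c.
f(-5) = (-5)^2 - 5*(-5) + 9
= 25 + 25 + 9
= 50 + 9 = 59
Res(f, g) = 59

59


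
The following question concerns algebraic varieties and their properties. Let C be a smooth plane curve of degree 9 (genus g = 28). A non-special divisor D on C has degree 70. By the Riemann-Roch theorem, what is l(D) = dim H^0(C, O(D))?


First, compute the genus of a smooth plane curve of degree 9:
g = (d-1)(d-2)/2 = (9-1)(9-2)/2 = 28
For a non-special divisor D (i.e., h^1(D) = 0), Riemann-Roch gives:
l(D) = deg(D) - g + 1
Since deg(D) = 70 >= 2g - 1 = 55, D is non-special.
l(D) = 70 - 28 + 1 = 43

43


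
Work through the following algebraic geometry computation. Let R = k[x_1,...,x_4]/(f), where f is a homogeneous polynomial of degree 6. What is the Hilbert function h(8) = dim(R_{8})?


For R = k[x_1,...,x_n]/(f) with f homogeneous of degree e:
The Hilbert series is (1 - t^e)/(1 - t)^n.
So h(d) = C(d+n-1, n-1) - C(d-e+n-1, n-1) for d >= e.
With n=4, e=6, d=8:
C(8+4-1, 4-1) = C(11, 3) = 165
C(8-6+4-1, 4-1) = C(5, 3) = 10
h(8) = 165 - 10 = 155

155


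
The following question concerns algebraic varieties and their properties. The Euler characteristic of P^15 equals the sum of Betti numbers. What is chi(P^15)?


The complex projective space P^15 has one cell in each even real dimension 0, 2, ..., 30.
The cohomology groups are H^{2k}(P^15) = Z for k = 0,...,15, and 0 otherwise.
Euler characteristic = sum of Betti numbers = 1 per even-dimensional cohomology group.
chi(P^15) = 15 + 1 = 16

16


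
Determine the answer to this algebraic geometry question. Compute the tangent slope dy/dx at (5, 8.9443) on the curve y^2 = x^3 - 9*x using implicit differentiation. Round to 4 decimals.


Using implicit differentiation of y^2 = x^3 - 9*x:
2y * dy/dx = 3x^2 - 9
dy/dx = (3x^2 - 9)/(2y)
Numerator: 3*5^2 - 9 = 66
Denominator: 2*8.9443 = 17.8886
dy/dx = 66/17.8886 = 3.6895

3.6895


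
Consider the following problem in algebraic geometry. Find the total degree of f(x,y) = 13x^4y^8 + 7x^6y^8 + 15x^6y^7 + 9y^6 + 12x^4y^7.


Examine each term for its total degree (sum of exponents).
  Term '13x^4y^8' has total degree 4+8 = 12.
  Term '7x^6y^8' has total degree 6+8 = 14.
  Term '15x^6y^7' has total degree 6+7 = 13.
  Term '9y^6' has total degree 0+6 = 6.
  Term '12x^4y^7' has total degree 4+7 = 11.
The maximum total degree among all terms is 14.

14


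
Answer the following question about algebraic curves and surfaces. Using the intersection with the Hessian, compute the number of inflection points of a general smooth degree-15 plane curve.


For a general smooth plane curve C of degree d, the inflection points are
the intersection of C with its Hessian curve, which has degree 3(d-2).
By Bezout, the total intersection number is d * 3(d-2) = 15 * 39 = 585.
For a general curve every flex is ordinary, so each contributes
multiplicity 1 to C·Hess(C), and the number of distinct inflection
points is 3d(d-2).
Inflection points = 3*15*(15-2) = 3*15*13 = 585

585


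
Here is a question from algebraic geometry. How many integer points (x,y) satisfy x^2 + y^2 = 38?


Systematically check integer values of x where x^2 <= 38.
For each valid x, check if 38 - x^2 is a perfect square.
Total integer solutions found: 0

0


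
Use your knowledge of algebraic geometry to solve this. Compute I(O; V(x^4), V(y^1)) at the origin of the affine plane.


The intersection multiplicity of V(x^a) and V(y^b) at the origin is:
I(O; V(x^4), V(y^1)) = dim_k(k[x,y]/(x^4, y^1))
A basis for k[x,y]/(x^4, y^1) is the set of monomials x^i * y^j
where 0 <= i < 4 and 0 <= j < 1.
The number of such monomials is 4 * 1 = 4

4


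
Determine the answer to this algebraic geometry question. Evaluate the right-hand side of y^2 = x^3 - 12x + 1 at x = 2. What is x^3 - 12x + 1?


Compute x^3 - 12x + 1 at x = 2:
x^3 = 2^3 = 8
(-12)*x = (-12)*2 = -24
Sum: 8 - 24 + 1 = -15

-15


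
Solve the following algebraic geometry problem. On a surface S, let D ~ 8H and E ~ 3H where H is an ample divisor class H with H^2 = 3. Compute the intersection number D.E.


Using bilinearity of the intersection pairing on a surface S:
(aH).(bH) = ab * (H.H)
We have H^2 = 3.
D.E = (8H).(3H) = 8*3*3
= 24*3
= 72

72


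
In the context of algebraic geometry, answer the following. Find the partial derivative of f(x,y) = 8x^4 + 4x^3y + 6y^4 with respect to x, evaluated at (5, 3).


df/dx = 4*8*x^3 + 3*4*x^2*y
At (5,3): 4*8*5^3 + 3*4*5^2*3
= 4000 + 900
= 4900

4900


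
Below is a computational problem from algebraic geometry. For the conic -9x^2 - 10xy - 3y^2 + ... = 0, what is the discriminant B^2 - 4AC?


The discriminant of a conic Ax^2 + Bxy + Cy^2 + ... = 0 is B^2 - 4AC.
B^2 = (-10)^2 = 100
4AC = 4*(-9)*(-3) = 108
Discriminant = 100 - 108 = -8

-8


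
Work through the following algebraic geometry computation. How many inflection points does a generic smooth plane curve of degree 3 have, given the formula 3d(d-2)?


For a general smooth plane curve C of degree d, the inflection points are
the intersection of C with its Hessian curve, which has degree 3(d-2).
By Bezout, the total intersection number is d * 3(d-2) = 3 * 3 = 9.
For a general curve every flex is ordinary, so each contributes
multiplicity 1 to C·Hess(C), and the number of distinct inflection
points is 3d(d-2).
Inflection points = 3*3*(3-2) = 3*3*1 = 9

9


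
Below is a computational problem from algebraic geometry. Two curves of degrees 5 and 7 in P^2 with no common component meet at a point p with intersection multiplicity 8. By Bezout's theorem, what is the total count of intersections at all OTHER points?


By Bezout's theorem, the total intersection number is d1 * d2.
Total = 5 * 7 = 35
Intersection multiplicity at p = 8
Remaining intersections = 35 - 8 = 27

27


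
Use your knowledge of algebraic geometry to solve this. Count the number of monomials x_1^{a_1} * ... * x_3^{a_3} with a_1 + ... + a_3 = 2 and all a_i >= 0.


The number of degree-2 monomials in 3 variables is C(d+n-1, n-1).
= C(2+3-1, 3-1) = C(4, 2)
= 6

6


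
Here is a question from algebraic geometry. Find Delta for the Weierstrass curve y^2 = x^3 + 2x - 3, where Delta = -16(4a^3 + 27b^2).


Compute each component:
4a^3 = 4*2^3 = 4*8 = 32
27b^2 = 27*(-3)^2 = 27*9 = 243
4a^3 + 27b^2 = 32 + 243 = 275
Delta = -16*275 = -4400

-4400


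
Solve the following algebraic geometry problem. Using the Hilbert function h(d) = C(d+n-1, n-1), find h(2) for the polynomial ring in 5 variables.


The Hilbert function for the polynomial ring in 5 variables is:
h(d) = C(d+n-1, n-1)
h(2) = C(2+5-1, 5-1) = C(6, 4)
= 6! / (4! * 2!)
= 15

15


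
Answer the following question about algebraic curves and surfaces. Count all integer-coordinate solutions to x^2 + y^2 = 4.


Systematically check integer values of x where x^2 <= 4.
For each valid x, check if 4 - x^2 is a perfect square.
x=0: 4 - 0 = 4, sqrt = 2 (valid)
x=2: 4 - 4 = 0, sqrt = 0 (valid)
Total integer solutions found: 4

4


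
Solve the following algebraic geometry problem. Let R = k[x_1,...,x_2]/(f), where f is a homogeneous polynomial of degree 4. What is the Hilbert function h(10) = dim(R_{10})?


For R = k[x_1,...,x_n]/(f) with f homogeneous of degree e:
The Hilbert series is (1 - t^e)/(1 - t)^n.
So h(d) = C(d+n-1, n-1) - C(d-e+n-1, n-1) for d >= e.
With n=2, e=4, d=10:
C(10+2-1, 2-1) = C(11, 1) = 11
C(10-4+2-1, 2-1) = C(7, 1) = 7
h(10) = 11 - 7 = 4

4


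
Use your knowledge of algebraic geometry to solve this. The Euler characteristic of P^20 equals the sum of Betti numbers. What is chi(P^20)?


The complex projective space P^20 has one cell in each even real dimension 0, 2, ..., 40.
The cohomology groups are H^{2k}(P^20) = Z for k = 0,...,20, and 0 otherwise.
Euler characteristic = sum of Betti numbers = 1 per even-dimensional cohomology group.
chi(P^20) = 20 + 1 = 21

21


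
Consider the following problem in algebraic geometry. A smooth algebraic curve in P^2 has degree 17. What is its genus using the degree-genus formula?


Using the genus formula for smooth plane curves:
g = (d-1)(d-2)/2
g = (17-1)(17-2)/2
g = 16*15/2
g = 240/2 = 120

120


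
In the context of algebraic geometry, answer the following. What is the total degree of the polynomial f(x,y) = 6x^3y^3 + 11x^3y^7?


Examine each term for its total degree (sum of exponents).
  Term '6x^3y^3' has total degree 3+3 = 6.
  Term '11x^3y^7' has total degree 3+7 = 10.
The maximum total degree among all terms is 10.

10


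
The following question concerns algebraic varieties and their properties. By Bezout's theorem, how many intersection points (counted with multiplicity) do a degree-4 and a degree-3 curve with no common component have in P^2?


Bezout's theorem states the intersection count equals the product of degrees.
Intersection count = 4 * 3 = 12

12


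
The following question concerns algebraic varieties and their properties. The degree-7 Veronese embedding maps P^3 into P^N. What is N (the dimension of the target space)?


The Veronese embedding v_d: P^n -> P^N maps each point to all
degree-d monomials in n+1 homogeneous coordinates.
N = C(n+d, d) - 1
N = C(3+7, 7) - 1
N = C(10, 7) - 1
C(10, 7) = 120
N = 120 - 1 = 119

119


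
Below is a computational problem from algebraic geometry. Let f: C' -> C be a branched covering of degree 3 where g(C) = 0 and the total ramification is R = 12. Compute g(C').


Riemann-Hurwitz formula: 2g' - 2 = d(2g - 2) + R
Given: d = 3, g = 0, R = 12
2g' - 2 = 3*(2*0 - 2) + 12
2g' - 2 = 3*(-2) + 12
2g' - 2 = -6 + 12 = 6
2g' = 8
g' = 4

4


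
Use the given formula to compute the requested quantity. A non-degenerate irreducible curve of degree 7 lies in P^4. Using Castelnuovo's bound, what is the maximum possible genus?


Castelnuovo's bound: write d - 1 = m(r-1) + epsilon with 0 <= epsilon < r-1.
d - 1 = 7 - 1 = 6
r - 1 = 4 - 1 = 3
6 = 2*3 + 0, so m = 2, epsilon = 0
pi(d, r) = m(m-1)(r-1)/2 + m*epsilon
= 2*1*3/2 + 2*0
= 6/2 + 0
= 3 + 0 = 3

3


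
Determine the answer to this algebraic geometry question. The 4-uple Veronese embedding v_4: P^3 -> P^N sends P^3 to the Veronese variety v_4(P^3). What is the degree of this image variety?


The Veronese variety v_4(P^3) has degree d^r.
d^r = 4^3 = 64

64


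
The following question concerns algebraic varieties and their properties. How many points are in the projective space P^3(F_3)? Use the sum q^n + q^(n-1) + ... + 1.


P^3(F_3) has (q^(n+1) - 1)/(q - 1) points.
= 3^3 + 3^2 + 3^1 + 3^0
= 27 + 9 + 3 + 1
= 40

40


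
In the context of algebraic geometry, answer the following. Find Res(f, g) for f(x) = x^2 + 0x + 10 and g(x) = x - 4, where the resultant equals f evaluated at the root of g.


For Res(f, x - c), we evaluate f at x = c.
f(4) = 4^2 + 0*4 + 10
= 16 + 0 + 10
= 16 + 10 = 26
Res(f, g) = 26

26


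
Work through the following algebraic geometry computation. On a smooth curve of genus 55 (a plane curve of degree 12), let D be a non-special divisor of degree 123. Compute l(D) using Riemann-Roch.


First, compute the genus of a smooth plane curve of degree 12:
g = (d-1)(d-2)/2 = (12-1)(12-2)/2 = 55
For a non-special divisor D (i.e., h^1(D) = 0), Riemann-Roch gives:
l(D) = deg(D) - g + 1
Since deg(D) = 123 >= 2g - 1 = 109, D is non-special.
l(D) = 123 - 55 + 1 = 69

69


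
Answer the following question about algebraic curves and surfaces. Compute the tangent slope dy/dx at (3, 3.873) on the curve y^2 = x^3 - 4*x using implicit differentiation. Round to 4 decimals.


Using implicit differentiation of y^2 = x^3 - 4*x:
2y * dy/dx = 3x^2 - 4
dy/dx = (3x^2 - 4)/(2y)
Numerator: 3*3^2 - 4 = 23
Denominator: 2*3.873 = 7.746
dy/dx = 23/7.746 = 2.9693

2.9693


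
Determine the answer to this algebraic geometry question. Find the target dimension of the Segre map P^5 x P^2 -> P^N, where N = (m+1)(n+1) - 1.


The Segre embedding maps P^m x P^n into P^N via
all products of coordinates from each factor.
N = (m+1)(n+1) - 1
N = (5+1)(2+1) - 1
N = 6*3 - 1
N = 18 - 1 = 17

17


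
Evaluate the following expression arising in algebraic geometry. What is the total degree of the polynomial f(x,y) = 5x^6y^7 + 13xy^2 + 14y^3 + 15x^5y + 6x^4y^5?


Examine each term for its total degree (sum of exponents).
  Term '5x^6y^7' has total degree 6+7 = 13.
  Term '13xy^2' has total degree 1+2 = 3.
  Term '14y^3' has total degree 0+3 = 3.
  Term '15x^5y' has total degree 5+1 = 6.
  Term '6x^4y^5' has total degree 4+5 = 9.
The maximum total degree among all terms is 13.

13


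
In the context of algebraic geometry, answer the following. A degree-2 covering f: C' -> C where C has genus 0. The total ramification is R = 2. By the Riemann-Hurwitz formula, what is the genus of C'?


Riemann-Hurwitz formula: 2g' - 2 = d(2g - 2) + R
Given: d = 2, g = 0, R = 2
2g' - 2 = 2*(2*0 - 2) + 2
2g' - 2 = 2*(-2) + 2
2g' - 2 = -4 + 2 = -2
2g' = 0
g' = 0

0


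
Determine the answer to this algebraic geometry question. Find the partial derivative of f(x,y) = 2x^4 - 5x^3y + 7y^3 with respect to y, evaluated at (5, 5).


df/dy = (-5)*x^3 + 3*7*y^2
At (5,5): (-5)*5^3 + 3*7*5^2
= -625 + 525
= -100

-100


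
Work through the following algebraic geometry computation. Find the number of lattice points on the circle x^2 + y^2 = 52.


Systematically check integer values of x where x^2 <= 52.
For each valid x, check if 52 - x^2 is a perfect square.
x=4: 52 - 16 = 36, sqrt = 6 (valid)
x=6: 52 - 36 = 16, sqrt = 4 (valid)
Total integer solutions found: 8

8


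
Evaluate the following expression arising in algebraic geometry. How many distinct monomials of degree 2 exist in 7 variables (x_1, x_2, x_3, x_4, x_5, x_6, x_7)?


The number of degree-2 monomials in 7 variables is C(d+n-1, n-1).
= C(2+7-1, 7-1) = C(8, 6)
= 28

28


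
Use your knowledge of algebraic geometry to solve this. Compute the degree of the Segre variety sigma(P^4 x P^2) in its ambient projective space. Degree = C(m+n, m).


The degree of the Segre variety P^4 x P^2 is C(m+n, m).
= C(6, 4)
= 15

15


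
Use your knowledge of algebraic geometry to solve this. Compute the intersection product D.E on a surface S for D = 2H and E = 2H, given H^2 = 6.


Using bilinearity of the intersection pairing on a surface S:
(aH).(bH) = ab * (H.H)
We have H^2 = 6.
D.E = (2H).(2H) = 2*2*6
= 4*6
= 24

24


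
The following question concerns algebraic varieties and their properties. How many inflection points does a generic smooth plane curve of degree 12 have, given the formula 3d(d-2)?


For a general smooth plane curve C of degree d, the inflection points are
the intersection of C with its Hessian curve, which has degree 3(d-2).
By Bezout, the total intersection number is d * 3(d-2) = 12 * 30 = 360.
For a general curve every flex is ordinary, so each contributes
multiplicity 1 to C·Hess(C), and the number of distinct inflection
points is 3d(d-2).
Inflection points = 3*12*(12-2) = 3*12*10 = 360

360


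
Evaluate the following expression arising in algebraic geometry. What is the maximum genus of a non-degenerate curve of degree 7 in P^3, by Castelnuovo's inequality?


Castelnuovo's bound: write d - 1 = m(r-1) + epsilon with 0 <= epsilon < r-1.
d - 1 = 7 - 1 = 6
r - 1 = 3 - 1 = 2
6 = 3*2 + 0, so m = 3, epsilon = 0
pi(d, r) = m(m-1)(r-1)/2 + m*epsilon
= 3*2*2/2 + 3*0
= 12/2 + 0
= 6 + 0 = 6

6


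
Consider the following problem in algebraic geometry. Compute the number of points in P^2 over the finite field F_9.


P^2(F_9) has (q^(n+1) - 1)/(q - 1) points.
= 9^2 + 9^1 + 9^0
= 81 + 9 + 1
= 91

91


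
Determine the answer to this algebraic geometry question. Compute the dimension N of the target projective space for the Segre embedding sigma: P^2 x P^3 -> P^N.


The Segre embedding maps P^m x P^n into P^N via
all products of coordinates from each factor.
N = (m+1)(n+1) - 1
N = (2+1)(3+1) - 1
N = 3*4 - 1
N = 12 - 1 = 11

11


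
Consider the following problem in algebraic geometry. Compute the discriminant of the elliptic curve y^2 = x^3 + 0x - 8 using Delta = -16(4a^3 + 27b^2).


Compute each component:
4a^3 = 4*0^3 = 4*0 = 0
27b^2 = 27*(-8)^2 = 27*64 = 1728
4a^3 + 27b^2 = 0 + 1728 = 1728
Delta = -16*1728 = -27648

-27648


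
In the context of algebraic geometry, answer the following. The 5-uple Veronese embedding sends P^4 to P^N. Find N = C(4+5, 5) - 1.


The Veronese embedding v_d: P^n -> P^N maps each point to all
degree-d monomials in n+1 homogeneous coordinates.
N = C(n+d, d) - 1
N = C(4+5, 5) - 1
N = C(9, 5) - 1
C(9, 5) = 126
N = 126 - 1 = 125

125


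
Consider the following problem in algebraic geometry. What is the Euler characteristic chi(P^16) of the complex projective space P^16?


The complex projective space P^16 has one cell in each even real dimension 0, 2, ..., 32.
The cohomology groups are H^{2k}(P^16) = Z for k = 0,...,16, and 0 otherwise.
Euler characteristic = sum of Betti numbers = 1 per even-dimensional cohomology group.
chi(P^16) = 16 + 1 = 17

17


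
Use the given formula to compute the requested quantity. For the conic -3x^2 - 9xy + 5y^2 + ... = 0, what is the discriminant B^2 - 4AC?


The discriminant of a conic Ax^2 + Bxy + Cy^2 + ... = 0 is B^2 - 4AC.
B^2 = (-9)^2 = 81
4AC = 4*(-3)*5 = -60
Discriminant = 81 + 60 = 141

141


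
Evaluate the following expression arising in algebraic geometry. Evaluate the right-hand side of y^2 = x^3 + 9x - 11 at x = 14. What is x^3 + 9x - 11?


Compute x^3 + 9x - 11 at x = 14:
x^3 = 14^3 = 2744
9*x = 9*14 = 126
Sum: 2744 + 126 - 11 = 2859

2859


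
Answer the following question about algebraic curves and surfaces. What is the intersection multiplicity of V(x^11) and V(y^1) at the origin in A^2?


The intersection multiplicity of V(x^a) and V(y^b) at the origin is:
I(O; V(x^11), V(y^1)) = dim_k(k[x,y]/(x^11, y^1))
A basis for k[x,y]/(x^11, y^1) is the set of monomials x^i * y^j
where 0 <= i < 11 and 0 <= j < 1.
The number of such monomials is 11 * 1 = 11

11


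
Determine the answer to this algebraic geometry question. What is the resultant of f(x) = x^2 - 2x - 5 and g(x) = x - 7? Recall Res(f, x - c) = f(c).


For Res(f, x - c), we evaluate f at x = c.
f(7) = 7^2 - 2*7 - 5
= 49 - 14 - 5
= 35 - 5 = 30
Res(f, g) = 30

30


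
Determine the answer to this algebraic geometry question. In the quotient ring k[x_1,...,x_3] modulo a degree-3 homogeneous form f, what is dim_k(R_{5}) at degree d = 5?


For R = k[x_1,...,x_n]/(f) with f homogeneous of degree e:
The Hilbert series is (1 - t^e)/(1 - t)^n.
So h(d) = C(d+n-1, n-1) - C(d-e+n-1, n-1) for d >= e.
With n=3, e=3, d=5:
C(5+3-1, 3-1) = C(7, 2) = 21
C(5-3+3-1, 3-1) = C(4, 2) = 6
h(5) = 21 - 6 = 15

15


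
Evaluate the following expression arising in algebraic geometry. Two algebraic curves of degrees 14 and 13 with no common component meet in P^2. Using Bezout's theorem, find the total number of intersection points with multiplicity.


Bezout's theorem states the intersection count equals the product of degrees.
Intersection count = 14 * 13 = 182

182


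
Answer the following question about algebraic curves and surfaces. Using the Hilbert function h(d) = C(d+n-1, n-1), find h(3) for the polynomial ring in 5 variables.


The Hilbert function for the polynomial ring in 5 variables is:
h(d) = C(d+n-1, n-1)
h(3) = C(3+5-1, 5-1) = C(7, 4)
= 7! / (4! * 3!)
= 35

35


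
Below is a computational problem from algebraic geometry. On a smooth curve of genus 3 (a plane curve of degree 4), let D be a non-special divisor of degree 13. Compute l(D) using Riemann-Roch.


First, compute the genus of a smooth plane curve of degree 4:
g = (d-1)(d-2)/2 = (4-1)(4-2)/2 = 3
For a non-special divisor D (i.e., h^1(D) = 0), Riemann-Roch gives:
l(D) = deg(D) - g + 1
Since deg(D) = 13 >= 2g - 1 = 5, D is non-special.
l(D) = 13 - 3 + 1 = 11

11


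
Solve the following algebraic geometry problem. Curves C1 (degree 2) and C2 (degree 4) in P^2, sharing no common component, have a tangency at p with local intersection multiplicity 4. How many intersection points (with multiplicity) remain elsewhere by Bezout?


By Bezout's theorem, the total intersection number is d1 * d2.
Total = 2 * 4 = 8
Intersection multiplicity at p = 4
Remaining intersections = 8 - 4 = 4

4


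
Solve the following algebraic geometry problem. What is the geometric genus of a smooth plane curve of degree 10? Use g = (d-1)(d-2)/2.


Using the genus formula for smooth plane curves:
g = (d-1)(d-2)/2
g = (10-1)(10-2)/2
g = 9*8/2
g = 72/2 = 36

36


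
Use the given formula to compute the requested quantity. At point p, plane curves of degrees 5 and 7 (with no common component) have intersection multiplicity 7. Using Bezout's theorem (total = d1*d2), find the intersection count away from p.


By Bezout's theorem, the total intersection number is d1 * d2.
Total = 5 * 7 = 35
Intersection multiplicity at p = 7
Remaining intersections = 35 - 7 = 28

28


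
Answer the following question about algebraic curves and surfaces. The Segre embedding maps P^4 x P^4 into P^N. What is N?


The Segre embedding maps P^m x P^n into P^N via
all products of coordinates from each factor.
N = (m+1)(n+1) - 1
N = (4+1)(4+1) - 1
N = 5*5 - 1
N = 25 - 1 = 24

24


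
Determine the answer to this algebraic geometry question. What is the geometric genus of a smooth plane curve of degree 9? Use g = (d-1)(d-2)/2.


Using the genus formula for smooth plane curves:
g = (d-1)(d-2)/2
g = (9-1)(9-2)/2
g = 8*7/2
g = 56/2 = 28

28


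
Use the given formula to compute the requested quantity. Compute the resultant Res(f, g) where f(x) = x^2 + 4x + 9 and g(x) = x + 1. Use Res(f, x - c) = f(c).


For Res(f, x - c), we evaluate f at x = c.
f(-1) = (-1)^2 + 4*(-1) + 9
= 1 - 4 + 9
= -3 + 9 = 6
Res(f, g) = 6

6


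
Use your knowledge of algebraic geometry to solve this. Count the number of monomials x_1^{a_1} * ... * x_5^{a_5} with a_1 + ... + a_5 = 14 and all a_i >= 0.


The number of degree-14 monomials in 5 variables is C(d+n-1, n-1).
= C(14+5-1, 5-1) = C(18, 4)
= 3060

3060


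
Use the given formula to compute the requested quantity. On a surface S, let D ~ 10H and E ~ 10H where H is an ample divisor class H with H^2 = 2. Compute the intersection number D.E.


Using bilinearity of the intersection pairing on a surface S:
(aH).(bH) = ab * (H.H)
We have H^2 = 2.
D.E = (10H).(10H) = 10*10*2
= 100*2
= 200

200


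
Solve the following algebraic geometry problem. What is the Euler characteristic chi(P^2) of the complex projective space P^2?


The complex projective space P^2 has one cell in each even real dimension 0, 2, ..., 4.
The cohomology groups are H^{2k}(P^2) = Z for k = 0,...,2, and 0 otherwise.
Euler characteristic = sum of Betti numbers = 1 per even-dimensional cohomology group.
chi(P^2) = 2 + 1 = 3

3


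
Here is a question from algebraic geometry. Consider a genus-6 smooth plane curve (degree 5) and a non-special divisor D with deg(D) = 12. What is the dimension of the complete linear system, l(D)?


First, compute the genus of a smooth plane curve of degree 5:
g = (d-1)(d-2)/2 = (5-1)(5-2)/2 = 6
For a non-special divisor D (i.e., h^1(D) = 0), Riemann-Roch gives:
l(D) = deg(D) - g + 1
Since deg(D) = 12 >= 2g - 1 = 11, D is non-special.
l(D) = 12 - 6 + 1 = 7

7


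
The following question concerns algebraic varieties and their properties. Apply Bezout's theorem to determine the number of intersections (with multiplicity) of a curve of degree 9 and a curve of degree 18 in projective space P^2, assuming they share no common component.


Bezout's theorem states the intersection count equals the product of degrees.
Intersection count = 9 * 18 = 162

162


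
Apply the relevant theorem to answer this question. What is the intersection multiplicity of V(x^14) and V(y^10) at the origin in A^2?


The intersection multiplicity of V(x^a) and V(y^b) at the origin is:
I(O; V(x^14), V(y^10)) = dim_k(k[x,y]/(x^14, y^10))
A basis for k[x,y]/(x^14, y^10) is the set of monomials x^i * y^j
where 0 <= i < 14 and 0 <= j < 10.
The number of such monomials is 14 * 10 = 140

140


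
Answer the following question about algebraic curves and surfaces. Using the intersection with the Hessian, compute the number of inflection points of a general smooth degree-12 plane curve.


For a general smooth plane curve C of degree d, the inflection points are
the intersection of C with its Hessian curve, which has degree 3(d-2).
By Bezout, the total intersection number is d * 3(d-2) = 12 * 30 = 360.
For a general curve every flex is ordinary, so each contributes
multiplicity 1 to C·Hess(C), and the number of distinct inflection
points is 3d(d-2).
Inflection points = 3*12*(12-2) = 3*12*10 = 360

360


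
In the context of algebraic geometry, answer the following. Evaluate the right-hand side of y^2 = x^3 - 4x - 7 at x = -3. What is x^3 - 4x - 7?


Compute x^3 - 4x - 7 at x = -3:
x^3 = (-3)^3 = -27
(-4)*x = (-4)*(-3) = 12
Sum: -27 + 12 - 7 = -22

-22


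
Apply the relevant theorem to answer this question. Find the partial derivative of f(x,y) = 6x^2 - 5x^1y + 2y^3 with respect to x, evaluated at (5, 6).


df/dx = 2*6*x^1 + 1*(-5)*x^0*y
At (5,6): 2*6*5^1 + 1*(-5)*5^0*6
= 60 - 30
= 30

30


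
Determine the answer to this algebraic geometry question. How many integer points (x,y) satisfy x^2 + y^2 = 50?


Systematically check integer values of x where x^2 <= 50.
For each valid x, check if 50 - x^2 is a perfect square.
x=1: 50 - 1 = 49, sqrt = 7 (valid)
x=5: 50 - 25 = 25, sqrt = 5 (valid)
x=7: 50 - 49 = 1, sqrt = 1 (valid)
Total integer solutions found: 12

12


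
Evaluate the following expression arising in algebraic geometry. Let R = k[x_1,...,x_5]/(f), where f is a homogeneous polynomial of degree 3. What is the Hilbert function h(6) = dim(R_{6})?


For R = k[x_1,...,x_n]/(f) with f homogeneous of degree e:
The Hilbert series is (1 - t^e)/(1 - t)^n.
So h(d) = C(d+n-1, n-1) - C(d-e+n-1, n-1) for d >= e.
With n=5, e=3, d=6:
C(6+5-1, 5-1) = C(10, 4) = 210
C(6-3+5-1, 5-1) = C(7, 4) = 35
h(6) = 210 - 35 = 175

175


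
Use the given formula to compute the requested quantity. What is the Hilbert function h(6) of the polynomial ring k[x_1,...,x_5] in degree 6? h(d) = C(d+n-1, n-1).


The Hilbert function for the polynomial ring in 5 variables is:
h(d) = C(d+n-1, n-1)
h(6) = C(6+5-1, 5-1) = C(10, 4)
= 10! / (4! * 6!)
= 210

210


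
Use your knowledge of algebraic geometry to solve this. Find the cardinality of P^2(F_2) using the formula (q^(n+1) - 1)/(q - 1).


P^2(F_2) has (q^(n+1) - 1)/(q - 1) points.
= 2^2 + 2^1 + 2^0
= 4 + 2 + 1
= 7

7


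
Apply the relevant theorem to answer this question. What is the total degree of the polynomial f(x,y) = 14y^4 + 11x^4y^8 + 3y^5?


Examine each term for its total degree (sum of exponents).
  Term '14y^4' has total degree 0+4 = 4.
  Term '11x^4y^8' has total degree 4+8 = 12.
  Term '3y^5' has total degree 0+5 = 5.
The maximum total degree among all terms is 12.

12


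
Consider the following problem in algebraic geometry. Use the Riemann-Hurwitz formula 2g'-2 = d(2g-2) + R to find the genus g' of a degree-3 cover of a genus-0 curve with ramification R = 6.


Riemann-Hurwitz formula: 2g' - 2 = d(2g - 2) + R
Given: d = 3, g = 0, R = 6
2g' - 2 = 3*(2*0 - 2) + 6
2g' - 2 = 3*(-2) + 6
2g' - 2 = -6 + 6 = 0
2g' = 2
g' = 1

1


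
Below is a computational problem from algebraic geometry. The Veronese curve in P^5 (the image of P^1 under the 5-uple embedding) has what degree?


The rational normal curve in P^5 is the image of P^1 under the 5-uple Veronese.
A general hyperplane in P^5 pulls back to a degree-5 form on P^1, which has 5 zeros,
so the curve meets a general hyperplane in 5 points. Degree = 5.

5


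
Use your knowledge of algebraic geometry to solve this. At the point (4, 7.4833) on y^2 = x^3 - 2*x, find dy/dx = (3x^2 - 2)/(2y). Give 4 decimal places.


Using implicit differentiation of y^2 = x^3 - 2*x:
2y * dy/dx = 3x^2 - 2
dy/dx = (3x^2 - 2)/(2y)
Numerator: 3*4^2 - 2 = 46
Denominator: 2*7.4833 = 14.9666
dy/dx = 46/14.9666 = 3.0735

3.0735


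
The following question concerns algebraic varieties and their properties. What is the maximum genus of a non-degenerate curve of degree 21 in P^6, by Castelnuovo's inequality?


Castelnuovo's bound: write d - 1 = m(r-1) + epsilon with 0 <= epsilon < r-1.
d - 1 = 21 - 1 = 20
r - 1 = 6 - 1 = 5
20 = 4*5 + 0, so m = 4, epsilon = 0
pi(d, r) = m(m-1)(r-1)/2 + m*epsilon
= 4*3*5/2 + 4*0
= 60/2 + 0
= 30 + 0 = 30

30


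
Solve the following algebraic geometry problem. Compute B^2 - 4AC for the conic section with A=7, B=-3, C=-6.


The discriminant of a conic Ax^2 + Bxy + Cy^2 + ... = 0 is B^2 - 4AC.
B^2 = (-3)^2 = 9
4AC = 4*7*(-6) = -168
Discriminant = 9 + 168 = 177

177


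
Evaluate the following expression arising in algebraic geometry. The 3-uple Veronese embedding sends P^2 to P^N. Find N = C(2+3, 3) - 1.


The Veronese embedding v_d: P^n -> P^N maps each point to all
degree-d monomials in n+1 homogeneous coordinates.
N = C(n+d, d) - 1
N = C(2+3, 3) - 1
N = C(5, 3) - 1
C(5, 3) = 10
N = 10 - 1 = 9

9


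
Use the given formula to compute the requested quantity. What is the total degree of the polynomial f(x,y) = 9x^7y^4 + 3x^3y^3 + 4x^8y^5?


Examine each term for its total degree (sum of exponents).
  Term '9x^7y^4' has total degree 7+4 = 11.
  Term '3x^3y^3' has total degree 3+3 = 6.
  Term '4x^8y^5' has total degree 8+5 = 13.
The maximum total degree among all terms is 13.

13


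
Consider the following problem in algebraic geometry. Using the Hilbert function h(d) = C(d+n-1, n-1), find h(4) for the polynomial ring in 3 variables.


The Hilbert function for the polynomial ring in 3 variables is:
h(d) = C(d+n-1, n-1)
h(4) = C(4+3-1, 3-1) = C(6, 2)
= 6! / (2! * 4!)
= 15

15


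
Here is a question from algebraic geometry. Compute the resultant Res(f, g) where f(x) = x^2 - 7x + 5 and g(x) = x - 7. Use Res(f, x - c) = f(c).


For Res(f, x - c), we evaluate f at x = c.
f(7) = 7^2 - 7*7 + 5
= 49 - 49 + 5
= 0 + 5 = 5
Res(f, g) = 5

5


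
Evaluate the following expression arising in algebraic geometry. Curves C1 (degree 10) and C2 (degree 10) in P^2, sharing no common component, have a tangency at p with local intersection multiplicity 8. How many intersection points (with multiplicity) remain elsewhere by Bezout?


By Bezout's theorem, the total intersection number is d1 * d2.
Total = 10 * 10 = 100
Intersection multiplicity at p = 8
Remaining intersections = 100 - 8 = 92

92


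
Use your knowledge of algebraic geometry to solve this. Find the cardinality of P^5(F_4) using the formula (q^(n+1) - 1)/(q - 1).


P^5(F_4) has (q^(n+1) - 1)/(q - 1) points.
= 4^5 + 4^4 + 4^3 + 4^2 + 4^1 + 4^0
= 1024 + 256 + 64 + 16 + 4 + 1
= 1365

1365


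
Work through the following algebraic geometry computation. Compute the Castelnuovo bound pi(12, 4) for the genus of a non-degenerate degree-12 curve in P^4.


Castelnuovo's bound: write d - 1 = m(r-1) + epsilon with 0 <= epsilon < r-1.
d - 1 = 12 - 1 = 11
r - 1 = 4 - 1 = 3
11 = 3*3 + 2, so m = 3, epsilon = 2
pi(d, r) = m(m-1)(r-1)/2 + m*epsilon
= 3*2*3/2 + 3*2
= 18/2 + 6
= 9 + 6 = 15

15


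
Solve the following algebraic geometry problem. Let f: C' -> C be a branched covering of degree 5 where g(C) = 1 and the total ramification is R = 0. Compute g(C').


Riemann-Hurwitz formula: 2g' - 2 = d(2g - 2) + R
Given: d = 5, g = 1, R = 0
2g' - 2 = 5*(2*1 - 2) + 0
2g' - 2 = 5*0 + 0
2g' - 2 = 0 + 0 = 0
2g' = 2
g' = 1

1


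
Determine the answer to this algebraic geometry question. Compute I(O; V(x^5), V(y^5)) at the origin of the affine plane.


The intersection multiplicity of V(x^a) and V(y^b) at the origin is:
I(O; V(x^5), V(y^5)) = dim_k(k[x,y]/(x^5, y^5))
A basis for k[x,y]/(x^5, y^5) is the set of monomials x^i * y^j
where 0 <= i < 5 and 0 <= j < 5.
The number of such monomials is 5 * 5 = 25

25


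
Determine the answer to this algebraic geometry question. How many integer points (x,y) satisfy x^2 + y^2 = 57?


Systematically check integer values of x where x^2 <= 57.
For each valid x, check if 57 - x^2 is a perfect square.
Total integer solutions found: 0

0


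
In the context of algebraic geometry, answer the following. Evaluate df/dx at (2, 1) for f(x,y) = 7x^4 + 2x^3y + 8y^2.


df/dx = 4*7*x^3 + 3*2*x^2*y
At (2,1): 4*7*2^3 + 3*2*2^2*1
= 224 + 24
= 248

248


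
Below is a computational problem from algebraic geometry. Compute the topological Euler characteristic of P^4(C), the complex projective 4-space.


The complex projective space P^4 has one cell in each even real dimension 0, 2, ..., 8.
The cohomology groups are H^{2k}(P^4) = Z for k = 0,...,4, and 0 otherwise.
Euler characteristic = sum of Betti numbers = 1 per even-dimensional cohomology group.
chi(P^4) = 4 + 1 = 5

5


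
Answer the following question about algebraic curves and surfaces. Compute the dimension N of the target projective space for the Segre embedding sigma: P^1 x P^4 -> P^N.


The Segre embedding maps P^m x P^n into P^N via
all products of coordinates from each factor.
N = (m+1)(n+1) - 1
N = (1+1)(4+1) - 1
N = 2*5 - 1
N = 10 - 1 = 9

9


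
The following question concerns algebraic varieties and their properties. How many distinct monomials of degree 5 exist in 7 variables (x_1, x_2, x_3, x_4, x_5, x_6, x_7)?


The number of degree-5 monomials in 7 variables is C(d+n-1, n-1).
= C(5+7-1, 7-1) = C(11, 6)
= 462

462


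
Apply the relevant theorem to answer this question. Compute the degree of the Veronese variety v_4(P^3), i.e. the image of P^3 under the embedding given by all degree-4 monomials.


The Veronese variety v_4(P^3) has degree d^r.
d^r = 4^3 = 64

64


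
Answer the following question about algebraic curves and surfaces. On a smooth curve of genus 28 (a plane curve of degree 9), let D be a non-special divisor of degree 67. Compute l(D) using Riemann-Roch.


First, compute the genus of a smooth plane curve of degree 9:
g = (d-1)(d-2)/2 = (9-1)(9-2)/2 = 28
For a non-special divisor D (i.e., h^1(D) = 0), Riemann-Roch gives:
l(D) = deg(D) - g + 1
Since deg(D) = 67 >= 2g - 1 = 55, D is non-special.
l(D) = 67 - 28 + 1 = 40

40


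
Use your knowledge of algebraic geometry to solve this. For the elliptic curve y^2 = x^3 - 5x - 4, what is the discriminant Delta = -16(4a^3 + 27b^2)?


Compute each component:
4a^3 = 4*(-5)^3 = 4*(-125) = -500
27b^2 = 27*(-4)^2 = 27*16 = 432
4a^3 + 27b^2 = -500 + 432 = -68
Delta = -16*(-68) = 1088

1088


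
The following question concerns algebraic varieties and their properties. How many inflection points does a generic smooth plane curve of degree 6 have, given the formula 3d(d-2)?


For a general smooth plane curve C of degree d, the inflection points are
the intersection of C with its Hessian curve, which has degree 3(d-2).
By Bezout, the total intersection number is d * 3(d-2) = 6 * 12 = 72.
For a general curve every flex is ordinary, so each contributes
multiplicity 1 to C·Hess(C), and the number of distinct inflection
points is 3d(d-2).
Inflection points = 3*6*(6-2) = 3*6*4 = 72

72


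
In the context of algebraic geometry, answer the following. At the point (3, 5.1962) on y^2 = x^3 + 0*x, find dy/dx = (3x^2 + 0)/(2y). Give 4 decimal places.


Using implicit differentiation of y^2 = x^3 + 0*x:
2y * dy/dx = 3x^2 + 0
dy/dx = (3x^2 + 0)/(2y)
Numerator: 3*3^2 + 0 = 27
Denominator: 2*5.1962 = 10.3924
dy/dx = 27/10.3924 = 2.5981

2.5981


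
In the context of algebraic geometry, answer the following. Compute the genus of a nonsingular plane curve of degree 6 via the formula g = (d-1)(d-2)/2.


Using the genus formula for smooth plane curves:
g = (d-1)(d-2)/2
g = (6-1)(6-2)/2
g = 5*4/2
g = 20/2 = 10

10


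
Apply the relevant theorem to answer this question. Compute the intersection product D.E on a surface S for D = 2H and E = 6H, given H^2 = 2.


Using bilinearity of the intersection pairing on a surface S:
(aH).(bH) = ab * (H.H)
We have H^2 = 2.
D.E = (2H).(6H) = 2*6*2
= 12*2
= 24

24


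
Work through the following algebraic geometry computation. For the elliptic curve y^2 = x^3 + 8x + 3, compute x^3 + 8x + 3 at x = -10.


Compute x^3 + 8x + 3 at x = -10:
x^3 = (-10)^3 = -1000
8*x = 8*(-10) = -80
Sum: -1000 - 80 + 3 = -1077

-1077


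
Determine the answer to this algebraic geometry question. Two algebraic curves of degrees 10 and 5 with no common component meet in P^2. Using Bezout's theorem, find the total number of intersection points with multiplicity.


Bezout's theorem states the intersection count equals the product of degrees.
Intersection count = 10 * 5 = 50

50


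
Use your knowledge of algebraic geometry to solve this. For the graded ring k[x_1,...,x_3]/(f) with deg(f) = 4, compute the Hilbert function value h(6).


For R = k[x_1,...,x_n]/(f) with f homogeneous of degree e:
The Hilbert series is (1 - t^e)/(1 - t)^n.
So h(d) = C(d+n-1, n-1) - C(d-e+n-1, n-1) for d >= e.
With n=3, e=4, d=6:
C(6+3-1, 3-1) = C(8, 2) = 28
C(6-4+3-1, 3-1) = C(4, 2) = 6
h(6) = 28 - 6 = 22

22


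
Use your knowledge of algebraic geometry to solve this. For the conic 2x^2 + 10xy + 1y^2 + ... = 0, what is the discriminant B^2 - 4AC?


The discriminant of a conic Ax^2 + Bxy + Cy^2 + ... = 0 is B^2 - 4AC.
B^2 = 10^2 = 100
4AC = 4*2*1 = 8
Discriminant = 100 - 8 = 92

92


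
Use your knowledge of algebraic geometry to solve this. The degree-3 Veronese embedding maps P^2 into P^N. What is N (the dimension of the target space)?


The Veronese embedding v_d: P^n -> P^N maps each point to all
degree-d monomials in n+1 homogeneous coordinates.
N = C(n+d, d) - 1
N = C(2+3, 3) - 1
N = C(5, 3) - 1
C(5, 3) = 10
N = 10 - 1 = 9

9


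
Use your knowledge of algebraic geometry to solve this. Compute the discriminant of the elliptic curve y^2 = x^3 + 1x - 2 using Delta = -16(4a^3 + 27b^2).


Compute each component:
4a^3 = 4*1^3 = 4*1 = 4
27b^2 = 27*(-2)^2 = 27*4 = 108
4a^3 + 27b^2 = 4 + 108 = 112
Delta = -16*112 = -1792

-1792


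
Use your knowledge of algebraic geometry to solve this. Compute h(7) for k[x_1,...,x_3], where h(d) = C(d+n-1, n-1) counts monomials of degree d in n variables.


The Hilbert function for the polynomial ring in 3 variables is:
h(d) = C(d+n-1, n-1)
h(7) = C(7+3-1, 3-1) = C(9, 2)
= 9! / (2! * 7!)
= 36

36


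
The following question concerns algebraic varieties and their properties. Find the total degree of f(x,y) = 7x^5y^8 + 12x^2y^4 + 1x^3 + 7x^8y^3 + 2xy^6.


Examine each term for its total degree (sum of exponents).
  Term '7x^5y^8' has total degree 5+8 = 13.
  Term '12x^2y^4' has total degree 2+4 = 6.
  Term '1x^3' has total degree 3+0 = 3.
  Term '7x^8y^3' has total degree 8+3 = 11.
  Term '2xy^6' has total degree 1+6 = 7.
The maximum total degree among all terms is 13.

13


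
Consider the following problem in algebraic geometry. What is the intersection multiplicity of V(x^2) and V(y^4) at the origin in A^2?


The intersection multiplicity of V(x^a) and V(y^b) at the origin is:
I(O; V(x^2), V(y^4)) = dim_k(k[x,y]/(x^2, y^4))
A basis for k[x,y]/(x^2, y^4) is the set of monomials x^i * y^j
where 0 <= i < 2 and 0 <= j < 4.
The number of such monomials is 2 * 4 = 8

8


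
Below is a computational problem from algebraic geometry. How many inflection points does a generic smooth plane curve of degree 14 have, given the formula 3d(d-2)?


For a general smooth plane curve C of degree d, the inflection points are
the intersection of C with its Hessian curve, which has degree 3(d-2).
By Bezout, the total intersection number is d * 3(d-2) = 14 * 36 = 504.
For a general curve every flex is ordinary, so each contributes
multiplicity 1 to C·Hess(C), and the number of distinct inflection
points is 3d(d-2).
Inflection points = 3*14*(14-2) = 3*14*12 = 504

504
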